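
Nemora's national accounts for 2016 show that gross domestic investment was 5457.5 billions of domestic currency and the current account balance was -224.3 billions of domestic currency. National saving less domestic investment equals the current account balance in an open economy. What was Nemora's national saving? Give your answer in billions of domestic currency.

S - I = CA (net lending to the rest of the world).
S = I + CA = 5457.5 + (-224.3) = 5233.2

5233.2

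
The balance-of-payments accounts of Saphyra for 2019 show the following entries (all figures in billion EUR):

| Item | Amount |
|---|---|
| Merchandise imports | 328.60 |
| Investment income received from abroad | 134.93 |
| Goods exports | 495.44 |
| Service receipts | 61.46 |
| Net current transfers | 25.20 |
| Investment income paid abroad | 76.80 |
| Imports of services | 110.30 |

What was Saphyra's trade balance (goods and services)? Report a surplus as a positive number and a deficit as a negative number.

118.00

Goods balance = 495.44 - 328.60 = 166.84
Services balance = 61.46 - 110.30 = -48.84
Trade balance (goods + services) = 166.84 + (-48.84) = 118.00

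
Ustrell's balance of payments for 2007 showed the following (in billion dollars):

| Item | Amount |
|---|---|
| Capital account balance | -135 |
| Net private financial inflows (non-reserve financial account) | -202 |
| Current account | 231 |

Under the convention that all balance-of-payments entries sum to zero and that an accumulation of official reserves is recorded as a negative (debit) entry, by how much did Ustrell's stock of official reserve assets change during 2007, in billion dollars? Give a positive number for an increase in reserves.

-106

Official reserve transactions balance = -(231 + (-135) + (-202)) = 106
An accumulation of reserves is recorded as a debit (negative entry), so the change in the stock of reserves is the negative of that balance.
Change in official reserves = -(106) = -106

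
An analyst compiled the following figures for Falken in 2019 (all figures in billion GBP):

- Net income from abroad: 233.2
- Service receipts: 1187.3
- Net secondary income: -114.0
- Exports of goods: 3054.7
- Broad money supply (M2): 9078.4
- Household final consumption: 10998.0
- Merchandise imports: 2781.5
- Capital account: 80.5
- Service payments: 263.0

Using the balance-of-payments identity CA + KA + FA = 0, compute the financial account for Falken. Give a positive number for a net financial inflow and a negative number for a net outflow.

Goods balance = 3054.7 - 2781.5 = 273.2
Services balance = 1187.3 - 263.0 = 924.3
Trade balance (goods + services) = 273.2 + 924.3 = 1197.5
Net primary income = 233.2
Net secondary income = -114.0
Current account = 1197.5 + 233.2 + (-114.0) = 1316.7
Financial account = -(1316.7 + 80.5) = -1397.2

-1397.2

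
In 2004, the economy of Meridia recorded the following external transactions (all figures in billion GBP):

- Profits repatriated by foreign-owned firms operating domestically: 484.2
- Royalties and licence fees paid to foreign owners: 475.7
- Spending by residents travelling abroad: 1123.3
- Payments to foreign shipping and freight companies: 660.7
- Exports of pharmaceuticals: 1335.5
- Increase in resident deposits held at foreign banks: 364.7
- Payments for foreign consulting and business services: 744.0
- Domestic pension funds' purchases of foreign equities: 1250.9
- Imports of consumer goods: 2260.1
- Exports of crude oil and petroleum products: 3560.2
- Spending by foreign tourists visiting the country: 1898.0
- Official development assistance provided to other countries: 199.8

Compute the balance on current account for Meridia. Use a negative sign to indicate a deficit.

845.9

Goods: 3560.2 - 2260.1 + 1335.5 = 2635.6
Services: 1898.0 - 744.0 - 660.7 - 475.7 - 1123.3 = -1105.7
Primary income: -484.2
Secondary income: -199.8
Current account = 2635.6 + (-1105.7) + (-484.2) + (-199.8) = 845.9
(Excluded from the current account — financial account: increase in resident deposits held at foreign banks 364.7, domestic pension funds' purchases of foreign equities 1250.9.)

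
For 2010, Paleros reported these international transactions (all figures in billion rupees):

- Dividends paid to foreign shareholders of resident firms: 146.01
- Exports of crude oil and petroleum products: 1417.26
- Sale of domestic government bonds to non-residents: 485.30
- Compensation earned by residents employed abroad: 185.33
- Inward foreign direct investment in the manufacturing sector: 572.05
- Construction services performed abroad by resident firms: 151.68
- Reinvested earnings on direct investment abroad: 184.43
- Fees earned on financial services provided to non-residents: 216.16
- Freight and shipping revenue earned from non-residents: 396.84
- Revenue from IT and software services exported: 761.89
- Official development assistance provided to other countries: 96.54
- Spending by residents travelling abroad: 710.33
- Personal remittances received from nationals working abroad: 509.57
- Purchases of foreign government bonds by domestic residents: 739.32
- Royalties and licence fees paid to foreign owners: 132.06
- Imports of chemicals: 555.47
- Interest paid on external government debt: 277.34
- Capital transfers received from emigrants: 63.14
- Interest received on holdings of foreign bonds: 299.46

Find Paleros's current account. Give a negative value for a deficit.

Goods: 1417.26 - 555.47 = 861.79
Services: -710.33 + 396.84 - 132.06 + 151.68 + 216.16 + 761.89 = 684.18
Primary income: 184.43 + 299.46 - 277.34 - 146.01 + 185.33 = 245.87
Secondary income: -96.54 + 509.57 = 413.03
Current account = 861.79 + 684.18 + 245.87 + 413.03 = 2204.87
(Excluded from the current account — financial account: sale of domestic government bonds to non-residents 485.30, inward foreign direct investment in the manufacturing sector 572.05, purchases of foreign government bonds by domestic residents 739.32; capital account: capital transfers received from emigrants 63.14.)

2204.87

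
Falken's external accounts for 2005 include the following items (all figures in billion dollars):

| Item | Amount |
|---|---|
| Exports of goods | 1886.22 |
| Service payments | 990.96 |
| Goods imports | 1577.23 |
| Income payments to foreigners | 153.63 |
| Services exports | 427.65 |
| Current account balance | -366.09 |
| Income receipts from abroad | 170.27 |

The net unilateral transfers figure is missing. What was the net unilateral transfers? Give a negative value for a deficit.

Current account = goods balance + services balance + net primary income + net secondary income
Sum of the known components = -237.68
Net unilateral transfers = CA - (known components) = -366.09 - (-237.68) = -128.41

-128.41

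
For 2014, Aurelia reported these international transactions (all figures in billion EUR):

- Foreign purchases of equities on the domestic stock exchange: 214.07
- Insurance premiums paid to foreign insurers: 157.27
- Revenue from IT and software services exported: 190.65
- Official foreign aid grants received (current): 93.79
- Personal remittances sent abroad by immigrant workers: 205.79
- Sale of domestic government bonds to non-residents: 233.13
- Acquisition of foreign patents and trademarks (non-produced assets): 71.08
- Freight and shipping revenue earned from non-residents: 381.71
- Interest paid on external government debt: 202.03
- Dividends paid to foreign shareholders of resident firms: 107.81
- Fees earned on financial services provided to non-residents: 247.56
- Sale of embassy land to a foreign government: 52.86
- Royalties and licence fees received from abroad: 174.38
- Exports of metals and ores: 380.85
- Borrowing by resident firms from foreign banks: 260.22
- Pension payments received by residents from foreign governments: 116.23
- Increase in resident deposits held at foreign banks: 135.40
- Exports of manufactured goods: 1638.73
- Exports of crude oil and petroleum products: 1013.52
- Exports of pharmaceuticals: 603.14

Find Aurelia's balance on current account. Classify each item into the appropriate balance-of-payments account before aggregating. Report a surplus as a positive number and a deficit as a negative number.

Goods: 1638.73 + 603.14 + 380.85 + 1013.52 = 3636.24
Services: 174.38 - 157.27 + 190.65 + 381.71 + 247.56 = 837.03
Primary income: -202.03 - 107.81 = -309.84
Secondary income: 93.79 - 205.79 + 116.23 = 4.23
Current account = 3636.24 + 837.03 + (-309.84) + 4.23 = 4167.66
(Excluded from the current account — financial account: foreign purchases of equities on the domestic stock exchange 214.07, sale of domestic government bonds to non-residents 233.13, borrowing by resident firms from foreign banks 260.22, increase in resident deposits held at foreign banks 135.40; capital account: acquisition of foreign patents and trademarks (non-produced assets) 71.08, sale of embassy land to a foreign government 52.86.)

4167.66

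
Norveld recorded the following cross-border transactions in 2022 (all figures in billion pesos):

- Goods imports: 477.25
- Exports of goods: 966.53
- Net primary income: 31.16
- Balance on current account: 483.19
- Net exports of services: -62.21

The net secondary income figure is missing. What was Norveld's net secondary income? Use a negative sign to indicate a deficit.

24.96

Current account = goods balance + services balance + net primary income + net secondary income
Sum of the known components = 458.23
Net secondary income = CA - (known components) = 483.19 - 458.23 = 24.96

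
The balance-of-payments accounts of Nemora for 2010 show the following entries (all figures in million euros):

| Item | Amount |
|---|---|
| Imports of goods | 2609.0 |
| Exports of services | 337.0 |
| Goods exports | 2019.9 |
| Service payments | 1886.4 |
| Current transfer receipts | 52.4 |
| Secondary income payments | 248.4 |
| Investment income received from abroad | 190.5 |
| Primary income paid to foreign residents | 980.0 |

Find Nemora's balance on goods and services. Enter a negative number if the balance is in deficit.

Goods balance = 2019.9 - 2609.0 = -589.1
Services balance = 337.0 - 1886.4 = -1549.4
Trade balance (goods + services) = -589.1 + (-1549.4) = -2138.5

-2138.5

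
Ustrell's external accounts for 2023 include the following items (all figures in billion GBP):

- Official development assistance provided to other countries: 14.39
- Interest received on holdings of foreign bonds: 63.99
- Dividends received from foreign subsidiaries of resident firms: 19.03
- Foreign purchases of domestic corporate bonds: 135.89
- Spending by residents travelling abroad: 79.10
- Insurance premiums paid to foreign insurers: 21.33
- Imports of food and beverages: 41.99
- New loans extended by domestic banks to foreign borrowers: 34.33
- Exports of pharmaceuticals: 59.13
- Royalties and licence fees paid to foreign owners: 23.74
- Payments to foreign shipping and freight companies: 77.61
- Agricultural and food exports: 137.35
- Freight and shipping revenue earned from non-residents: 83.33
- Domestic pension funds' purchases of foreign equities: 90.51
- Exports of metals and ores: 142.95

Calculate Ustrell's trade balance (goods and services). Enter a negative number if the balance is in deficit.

Goods: 137.35 - 41.99 + 142.95 + 59.13 = 297.44
Services: -21.33 - 23.74 + 83.33 - 77.61 - 79.10 = -118.45
Trade balance = 297.44 + (-118.45) = 178.99
(Excluded from the trade balance — secondary income: official development assistance provided to other countries 14.39; primary income: interest received on holdings of foreign bonds 63.99, dividends received from foreign subsidiaries of resident firms 19.03; financial account: foreign purchases of domestic corporate bonds 135.89, new loans extended by domestic banks to foreign borrowers 34.33, domestic pension funds' purchases of foreign equities 90.51.)

178.99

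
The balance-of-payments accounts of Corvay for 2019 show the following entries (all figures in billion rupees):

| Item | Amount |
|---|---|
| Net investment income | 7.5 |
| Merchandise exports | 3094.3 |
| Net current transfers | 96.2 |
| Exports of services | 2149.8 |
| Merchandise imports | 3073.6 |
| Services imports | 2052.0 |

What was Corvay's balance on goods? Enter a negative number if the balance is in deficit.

Goods balance = 3094.3 - 3073.6 = 20.7

20.7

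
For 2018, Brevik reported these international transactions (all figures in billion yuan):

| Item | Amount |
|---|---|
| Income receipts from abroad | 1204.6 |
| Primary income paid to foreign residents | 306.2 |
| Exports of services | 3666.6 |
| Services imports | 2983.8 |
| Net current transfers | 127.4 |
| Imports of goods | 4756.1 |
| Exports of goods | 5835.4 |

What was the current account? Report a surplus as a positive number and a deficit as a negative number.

2787.9

Goods balance = 5835.4 - 4756.1 = 1079.3
Services balance = 3666.6 - 2983.8 = 682.8
Trade balance (goods + services) = 1079.3 + 682.8 = 1762.1
Net primary income = 1204.6 - 306.2 = 898.4
Net secondary income = 127.4
Current account = 1762.1 + 898.4 + 127.4 = 2787.9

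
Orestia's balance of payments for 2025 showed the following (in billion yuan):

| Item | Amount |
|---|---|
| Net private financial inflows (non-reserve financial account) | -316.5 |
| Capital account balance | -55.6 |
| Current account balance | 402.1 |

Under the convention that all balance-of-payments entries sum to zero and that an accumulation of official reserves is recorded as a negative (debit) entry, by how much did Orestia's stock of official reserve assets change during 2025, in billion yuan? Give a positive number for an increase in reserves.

Official reserve transactions balance = -(402.1 + (-55.6) + (-316.5)) = -30.0
An accumulation of reserves is recorded as a debit (negative entry), so the change in the stock of reserves is the negative of that balance.
Change in official reserves = -(-30.0) = 30.0

30.0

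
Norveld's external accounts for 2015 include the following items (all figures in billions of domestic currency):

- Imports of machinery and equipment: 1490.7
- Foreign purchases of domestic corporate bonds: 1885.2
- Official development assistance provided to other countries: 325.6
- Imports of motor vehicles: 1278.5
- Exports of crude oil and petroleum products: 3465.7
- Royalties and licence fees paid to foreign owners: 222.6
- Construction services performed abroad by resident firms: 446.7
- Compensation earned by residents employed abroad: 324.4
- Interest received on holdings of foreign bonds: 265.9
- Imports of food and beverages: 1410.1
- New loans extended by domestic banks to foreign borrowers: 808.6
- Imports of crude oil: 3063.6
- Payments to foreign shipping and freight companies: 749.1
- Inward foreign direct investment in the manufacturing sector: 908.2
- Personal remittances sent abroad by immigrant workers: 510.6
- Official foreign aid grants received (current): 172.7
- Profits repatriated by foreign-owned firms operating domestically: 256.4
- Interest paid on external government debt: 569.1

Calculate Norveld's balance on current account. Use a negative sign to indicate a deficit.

Goods: 3465.7 - 1410.1 - 1490.7 - 1278.5 - 3063.6 = -3777.2
Services: -222.6 - 749.1 + 446.7 = -525.0
Primary income: 265.9 + 324.4 - 256.4 - 569.1 = -235.2
Secondary income: -510.6 - 325.6 + 172.7 = -663.5
Current account = (-3777.2) + (-525.0) + (-235.2) + (-663.5) = -5200.9
(Excluded from the current account — financial account: foreign purchases of domestic corporate bonds 1885.2, new loans extended by domestic banks to foreign borrowers 808.6, inward foreign direct investment in the manufacturing sector 908.2.)

-5200.9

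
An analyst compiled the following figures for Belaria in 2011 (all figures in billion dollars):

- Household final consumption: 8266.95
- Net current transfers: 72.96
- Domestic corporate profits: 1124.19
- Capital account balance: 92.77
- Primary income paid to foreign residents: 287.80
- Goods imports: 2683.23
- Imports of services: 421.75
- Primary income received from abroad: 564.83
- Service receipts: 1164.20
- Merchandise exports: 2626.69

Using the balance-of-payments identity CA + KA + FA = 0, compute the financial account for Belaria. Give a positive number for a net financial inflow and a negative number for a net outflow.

Goods balance = 2626.69 - 2683.23 = -56.54
Services balance = 1164.20 - 421.75 = 742.45
Trade balance (goods + services) = -56.54 + 742.45 = 685.91
Net primary income = 564.83 - 287.80 = 277.03
Net secondary income = 72.96
Current account = 685.91 + 277.03 + 72.96 = 1035.90
Financial account = -(1035.90 + 92.77) = -1128.67

-1128.67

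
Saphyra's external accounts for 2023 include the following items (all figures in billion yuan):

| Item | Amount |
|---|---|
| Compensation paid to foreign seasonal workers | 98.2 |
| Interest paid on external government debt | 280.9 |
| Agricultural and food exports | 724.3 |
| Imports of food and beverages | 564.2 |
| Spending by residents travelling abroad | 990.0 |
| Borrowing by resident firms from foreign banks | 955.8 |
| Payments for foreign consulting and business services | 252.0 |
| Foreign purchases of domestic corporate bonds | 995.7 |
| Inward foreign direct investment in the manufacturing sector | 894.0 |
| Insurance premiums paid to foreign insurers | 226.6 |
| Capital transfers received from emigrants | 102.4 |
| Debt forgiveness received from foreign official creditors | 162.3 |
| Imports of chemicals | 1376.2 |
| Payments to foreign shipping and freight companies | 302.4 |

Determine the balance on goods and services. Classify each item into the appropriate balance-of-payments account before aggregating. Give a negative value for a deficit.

-2987.1

Goods: -1376.2 - 564.2 + 724.3 = -1216.1
Services: -302.4 - 252.0 - 226.6 - 990.0 = -1771.0
Trade balance = -1216.1 + (-1771.0) = -2987.1
(Excluded from the trade balance — primary income: compensation paid to foreign seasonal workers 98.2, interest paid on external government debt 280.9; financial account: borrowing by resident firms from foreign banks 955.8, foreign purchases of domestic corporate bonds 995.7, inward foreign direct investment in the manufacturing sector 894.0; capital account: capital transfers received from emigrants 102.4, debt forgiveness received from foreign official creditors 162.3.)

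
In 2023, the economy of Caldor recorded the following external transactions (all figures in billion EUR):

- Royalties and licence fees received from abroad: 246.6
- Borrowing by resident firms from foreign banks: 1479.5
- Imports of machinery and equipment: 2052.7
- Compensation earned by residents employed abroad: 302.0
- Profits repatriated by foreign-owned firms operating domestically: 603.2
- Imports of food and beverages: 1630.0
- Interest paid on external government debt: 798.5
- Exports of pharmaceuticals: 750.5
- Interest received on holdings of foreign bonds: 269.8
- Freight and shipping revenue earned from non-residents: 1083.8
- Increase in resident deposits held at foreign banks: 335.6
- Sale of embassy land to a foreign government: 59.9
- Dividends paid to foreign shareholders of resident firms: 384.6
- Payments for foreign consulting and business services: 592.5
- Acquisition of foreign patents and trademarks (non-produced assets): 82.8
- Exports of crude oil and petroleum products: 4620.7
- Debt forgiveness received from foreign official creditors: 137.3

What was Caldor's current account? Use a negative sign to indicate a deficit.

Goods: 750.5 - 2052.7 - 1630.0 + 4620.7 = 1688.5
Services: 246.6 - 592.5 + 1083.8 = 737.9
Primary income: -798.5 - 603.2 + 302.0 - 384.6 + 269.8 = -1214.5
Current account = 1688.5 + 737.9 + (-1214.5) = 1211.9
(Excluded from the current account — financial account: borrowing by resident firms from foreign banks 1479.5, increase in resident deposits held at foreign banks 335.6; capital account: sale of embassy land to a foreign government 59.9, acquisition of foreign patents and trademarks (non-produced assets) 82.8, debt forgiveness received from foreign official creditors 137.3.)

1211.9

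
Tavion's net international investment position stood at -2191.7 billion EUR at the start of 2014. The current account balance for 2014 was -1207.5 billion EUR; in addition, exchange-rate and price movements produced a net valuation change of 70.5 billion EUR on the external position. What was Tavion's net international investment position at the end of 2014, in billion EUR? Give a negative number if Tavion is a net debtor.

-3328.7

Change in NIIP = current account + net valuation change = -1207.5 + 70.5 = -1137.0
End-of-year NIIP = -2191.7 + (-1137.0) = -3328.7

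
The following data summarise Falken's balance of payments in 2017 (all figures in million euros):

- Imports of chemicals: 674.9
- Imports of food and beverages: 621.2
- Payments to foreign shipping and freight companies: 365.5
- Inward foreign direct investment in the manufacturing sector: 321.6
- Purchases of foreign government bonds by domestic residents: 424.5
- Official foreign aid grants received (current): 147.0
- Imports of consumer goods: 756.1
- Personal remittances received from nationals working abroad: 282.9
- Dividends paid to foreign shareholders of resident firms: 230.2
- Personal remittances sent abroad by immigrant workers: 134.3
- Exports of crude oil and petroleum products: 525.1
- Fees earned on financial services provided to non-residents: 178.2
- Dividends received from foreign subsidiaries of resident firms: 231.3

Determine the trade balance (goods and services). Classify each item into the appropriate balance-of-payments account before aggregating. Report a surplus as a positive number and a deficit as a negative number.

-1714.4

Goods: -621.2 - 674.9 - 756.1 + 525.1 = -1527.1
Services: -365.5 + 178.2 = -187.3
Trade balance = -1527.1 + (-187.3) = -1714.4
(Excluded from the trade balance — financial account: inward foreign direct investment in the manufacturing sector 321.6, purchases of foreign government bonds by domestic residents 424.5; secondary income: official foreign aid grants received (current) 147.0, personal remittances received from nationals working abroad 282.9, personal remittances sent abroad by immigrant workers 134.3; primary income: dividends paid to foreign shareholders of resident firms 230.2, dividends received from foreign subsidiaries of resident firms 231.3.)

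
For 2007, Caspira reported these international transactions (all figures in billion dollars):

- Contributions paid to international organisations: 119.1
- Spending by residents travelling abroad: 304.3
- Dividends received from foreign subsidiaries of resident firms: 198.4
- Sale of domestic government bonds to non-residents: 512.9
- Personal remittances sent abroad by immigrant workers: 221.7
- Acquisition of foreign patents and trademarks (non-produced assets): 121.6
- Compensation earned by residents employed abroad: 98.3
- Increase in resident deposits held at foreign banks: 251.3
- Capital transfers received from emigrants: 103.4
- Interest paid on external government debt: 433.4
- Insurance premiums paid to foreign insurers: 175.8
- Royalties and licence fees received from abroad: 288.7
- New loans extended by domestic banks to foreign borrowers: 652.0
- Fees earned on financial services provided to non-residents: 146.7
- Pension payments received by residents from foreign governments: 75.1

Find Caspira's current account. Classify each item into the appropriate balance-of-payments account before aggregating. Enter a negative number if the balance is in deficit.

Services: -175.8 - 304.3 + 288.7 + 146.7 = -44.7
Primary income: 98.3 + 198.4 - 433.4 = -136.7
Secondary income: 75.1 - 221.7 - 119.1 = -265.7
Current account = (-44.7) + (-136.7) + (-265.7) = -447.1
(Excluded from the current account — financial account: sale of domestic government bonds to non-residents 512.9, increase in resident deposits held at foreign banks 251.3, new loans extended by domestic banks to foreign borrowers 652.0; capital account: acquisition of foreign patents and trademarks (non-produced assets) 121.6, capital transfers received from emigrants 103.4.)

-447.1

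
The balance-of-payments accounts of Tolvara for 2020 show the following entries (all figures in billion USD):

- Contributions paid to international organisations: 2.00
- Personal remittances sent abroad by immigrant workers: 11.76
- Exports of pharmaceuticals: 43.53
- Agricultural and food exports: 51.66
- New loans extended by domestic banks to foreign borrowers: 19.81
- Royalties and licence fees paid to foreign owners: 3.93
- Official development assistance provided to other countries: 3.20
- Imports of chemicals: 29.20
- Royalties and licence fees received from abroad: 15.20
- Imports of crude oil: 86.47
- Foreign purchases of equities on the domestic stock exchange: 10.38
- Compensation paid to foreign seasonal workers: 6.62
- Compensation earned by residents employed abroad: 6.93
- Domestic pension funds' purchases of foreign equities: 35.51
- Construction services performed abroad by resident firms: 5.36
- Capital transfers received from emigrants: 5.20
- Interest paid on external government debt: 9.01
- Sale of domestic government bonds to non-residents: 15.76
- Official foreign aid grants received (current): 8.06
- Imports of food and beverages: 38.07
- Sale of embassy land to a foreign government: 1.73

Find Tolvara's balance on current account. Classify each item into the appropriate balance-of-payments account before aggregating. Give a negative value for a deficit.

Goods: -86.47 + 51.66 + 43.53 - 38.07 - 29.20 = -58.55
Services: -3.93 + 15.20 + 5.36 = 16.63
Primary income: -9.01 + 6.93 - 6.62 = -8.70
Secondary income: -3.20 - 2.00 - 11.76 + 8.06 = -8.90
Current account = (-58.55) + 16.63 + (-8.70) + (-8.90) = -59.52
(Excluded from the current account — financial account: new loans extended by domestic banks to foreign borrowers 19.81, foreign purchases of equities on the domestic stock exchange 10.38, domestic pension funds' purchases of foreign equities 35.51, sale of domestic government bonds to non-residents 15.76; capital account: capital transfers received from emigrants 5.20, sale of embassy land to a foreign government 1.73.)

-59.52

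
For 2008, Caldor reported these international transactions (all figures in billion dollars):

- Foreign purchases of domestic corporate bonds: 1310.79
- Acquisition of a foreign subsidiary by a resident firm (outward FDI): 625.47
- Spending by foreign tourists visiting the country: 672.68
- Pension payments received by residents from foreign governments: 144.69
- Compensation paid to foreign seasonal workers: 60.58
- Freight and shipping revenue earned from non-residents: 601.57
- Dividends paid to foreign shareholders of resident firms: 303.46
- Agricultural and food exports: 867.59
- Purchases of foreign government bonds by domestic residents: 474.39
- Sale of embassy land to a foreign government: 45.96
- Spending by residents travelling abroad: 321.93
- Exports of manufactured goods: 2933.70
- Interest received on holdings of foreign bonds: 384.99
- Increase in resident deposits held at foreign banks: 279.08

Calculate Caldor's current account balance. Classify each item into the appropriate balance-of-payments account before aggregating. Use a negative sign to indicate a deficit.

Goods: 2933.70 + 867.59 = 3801.29
Services: 672.68 + 601.57 - 321.93 = 952.32
Primary income: -303.46 + 384.99 - 60.58 = 20.95
Secondary income: 144.69
Current account = 3801.29 + 952.32 + 20.95 + 144.69 = 4919.25
(Excluded from the current account — financial account: foreign purchases of domestic corporate bonds 1310.79, acquisition of a foreign subsidiary by a resident firm (outward FDI) 625.47, purchases of foreign government bonds by domestic residents 474.39, increase in resident deposits held at foreign banks 279.08; capital account: sale of embassy land to a foreign government 45.96.)

4919.25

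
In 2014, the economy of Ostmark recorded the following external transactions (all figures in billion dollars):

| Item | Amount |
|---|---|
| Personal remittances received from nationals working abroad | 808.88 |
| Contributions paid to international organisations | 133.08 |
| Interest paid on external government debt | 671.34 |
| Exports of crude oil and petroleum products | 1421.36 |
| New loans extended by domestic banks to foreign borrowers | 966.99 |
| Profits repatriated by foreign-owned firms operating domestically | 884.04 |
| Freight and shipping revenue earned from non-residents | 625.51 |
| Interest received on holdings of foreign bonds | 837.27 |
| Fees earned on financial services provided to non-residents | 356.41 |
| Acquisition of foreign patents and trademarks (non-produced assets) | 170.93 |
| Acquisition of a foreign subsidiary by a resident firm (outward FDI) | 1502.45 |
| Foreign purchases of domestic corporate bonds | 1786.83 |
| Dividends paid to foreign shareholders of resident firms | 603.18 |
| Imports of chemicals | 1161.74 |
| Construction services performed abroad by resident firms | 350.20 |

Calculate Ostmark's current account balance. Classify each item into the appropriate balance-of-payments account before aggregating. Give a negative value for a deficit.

Goods: -1161.74 + 1421.36 = 259.62
Services: 356.41 + 350.20 + 625.51 = 1332.12
Primary income: -671.34 - 603.18 - 884.04 + 837.27 = -1321.29
Secondary income: 808.88 - 133.08 = 675.80
Current account = 259.62 + 1332.12 + (-1321.29) + 675.80 = 946.25
(Excluded from the current account — financial account: new loans extended by domestic banks to foreign borrowers 966.99, acquisition of a foreign subsidiary by a resident firm (outward FDI) 1502.45, foreign purchases of domestic corporate bonds 1786.83; capital account: acquisition of foreign patents and trademarks (non-produced assets) 170.93.)

946.25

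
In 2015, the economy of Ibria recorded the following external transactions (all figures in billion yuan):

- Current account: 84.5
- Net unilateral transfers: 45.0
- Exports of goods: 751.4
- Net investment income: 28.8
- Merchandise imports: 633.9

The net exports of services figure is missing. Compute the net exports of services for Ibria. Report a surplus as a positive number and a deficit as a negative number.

Current account = goods balance + services balance + net primary income + net secondary income
Sum of the known components = 191.3
Net exports of services = CA - (known components) = 84.5 - 191.3 = -106.8

-106.8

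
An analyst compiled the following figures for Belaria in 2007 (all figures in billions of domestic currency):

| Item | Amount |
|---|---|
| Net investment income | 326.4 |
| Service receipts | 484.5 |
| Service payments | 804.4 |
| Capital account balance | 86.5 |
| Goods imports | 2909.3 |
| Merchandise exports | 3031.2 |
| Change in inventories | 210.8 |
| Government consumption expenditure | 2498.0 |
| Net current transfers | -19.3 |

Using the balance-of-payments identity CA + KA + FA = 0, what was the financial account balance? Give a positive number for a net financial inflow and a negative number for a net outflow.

Goods balance = 3031.2 - 2909.3 = 121.9
Services balance = 484.5 - 804.4 = -319.9
Trade balance (goods + services) = 121.9 + (-319.9) = -198.0
Net primary income = 326.4
Net secondary income = -19.3
Current account = -198.0 + 326.4 + (-19.3) = 109.1
Financial account = -(109.1 + 86.5) = -195.6

-195.6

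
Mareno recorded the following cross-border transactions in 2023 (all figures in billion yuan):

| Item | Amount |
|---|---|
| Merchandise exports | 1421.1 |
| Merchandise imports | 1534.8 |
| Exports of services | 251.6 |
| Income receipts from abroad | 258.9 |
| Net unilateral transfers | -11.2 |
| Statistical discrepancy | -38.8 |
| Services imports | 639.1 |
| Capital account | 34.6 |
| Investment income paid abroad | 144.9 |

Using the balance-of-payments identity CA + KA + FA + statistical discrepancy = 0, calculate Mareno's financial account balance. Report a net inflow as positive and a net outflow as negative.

402.6

Goods balance = 1421.1 - 1534.8 = -113.7
Services balance = 251.6 - 639.1 = -387.5
Trade balance (goods + services) = -113.7 + (-387.5) = -501.2
Net primary income = 258.9 - 144.9 = 114.0
Net secondary income = -11.2
Current account = -501.2 + 114.0 + (-11.2) = -398.4
Financial account = -(-398.4 + 34.6 + (-38.8)) = 402.6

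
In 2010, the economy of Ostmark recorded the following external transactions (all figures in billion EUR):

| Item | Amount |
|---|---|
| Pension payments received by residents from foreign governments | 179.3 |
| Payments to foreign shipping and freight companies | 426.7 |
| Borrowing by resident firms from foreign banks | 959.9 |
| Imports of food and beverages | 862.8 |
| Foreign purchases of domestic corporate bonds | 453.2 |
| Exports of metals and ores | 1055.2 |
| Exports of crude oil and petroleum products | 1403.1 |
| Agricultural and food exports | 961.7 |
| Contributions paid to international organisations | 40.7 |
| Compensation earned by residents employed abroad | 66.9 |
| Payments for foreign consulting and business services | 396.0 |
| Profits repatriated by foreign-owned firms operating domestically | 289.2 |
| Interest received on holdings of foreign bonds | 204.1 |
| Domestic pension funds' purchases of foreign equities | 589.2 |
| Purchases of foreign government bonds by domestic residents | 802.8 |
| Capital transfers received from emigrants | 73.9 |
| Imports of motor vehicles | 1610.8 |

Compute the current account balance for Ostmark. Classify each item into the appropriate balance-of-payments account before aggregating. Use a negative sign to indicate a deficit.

244.1

Goods: 1055.2 + 1403.1 - 1610.8 + 961.7 - 862.8 = 946.4
Services: -396.0 - 426.7 = -822.7
Primary income: 204.1 - 289.2 + 66.9 = -18.2
Secondary income: 179.3 - 40.7 = 138.6
Current account = 946.4 + (-822.7) + (-18.2) + 138.6 = 244.1
(Excluded from the current account — financial account: borrowing by resident firms from foreign banks 959.9, foreign purchases of domestic corporate bonds 453.2, domestic pension funds' purchases of foreign equities 589.2, purchases of foreign government bonds by domestic residents 802.8; capital account: capital transfers received from emigrants 73.9.)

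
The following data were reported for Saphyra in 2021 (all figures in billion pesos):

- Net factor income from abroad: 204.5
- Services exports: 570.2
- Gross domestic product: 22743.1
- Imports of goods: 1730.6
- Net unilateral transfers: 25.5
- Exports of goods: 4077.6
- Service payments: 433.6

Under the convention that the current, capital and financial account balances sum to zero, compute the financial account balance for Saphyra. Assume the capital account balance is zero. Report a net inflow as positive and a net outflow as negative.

-2713.6

Goods balance = 4077.6 - 1730.6 = 2347.0
Services balance = 570.2 - 433.6 = 136.6
Trade balance (goods + services) = 2347.0 + 136.6 = 2483.6
Net primary income = 204.5
Net secondary income = 25.5
Current account = 2483.6 + 204.5 + 25.5 = 2713.6
Financial account = -(2713.6) = -2713.6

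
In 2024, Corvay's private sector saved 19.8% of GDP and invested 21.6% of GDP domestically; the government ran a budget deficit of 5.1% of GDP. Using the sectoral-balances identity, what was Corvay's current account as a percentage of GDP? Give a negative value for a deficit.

By the sectoral-balances identity, CA = (S_private - I) + (T - G).
Private balance = 19.8 - 21.6 = -1.8
Government balance (T - G) = -5.1
CA = -1.8 + (-5.1) = -6.9

-6.9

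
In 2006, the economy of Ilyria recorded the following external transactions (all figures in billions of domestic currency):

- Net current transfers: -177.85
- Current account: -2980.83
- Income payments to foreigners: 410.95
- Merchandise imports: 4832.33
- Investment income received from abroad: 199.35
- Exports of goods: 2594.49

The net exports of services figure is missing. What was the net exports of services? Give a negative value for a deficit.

Current account = goods balance + services balance + net primary income + net secondary income
Sum of the known components = -2627.29
Net exports of services = CA - (known components) = -2980.83 - (-2627.29) = -353.54

-353.54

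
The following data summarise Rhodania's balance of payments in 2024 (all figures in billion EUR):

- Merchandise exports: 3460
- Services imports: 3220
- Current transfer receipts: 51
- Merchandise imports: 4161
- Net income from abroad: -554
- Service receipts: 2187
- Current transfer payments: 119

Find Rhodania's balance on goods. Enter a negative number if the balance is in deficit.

Goods balance = 3460 - 4161 = -701

-701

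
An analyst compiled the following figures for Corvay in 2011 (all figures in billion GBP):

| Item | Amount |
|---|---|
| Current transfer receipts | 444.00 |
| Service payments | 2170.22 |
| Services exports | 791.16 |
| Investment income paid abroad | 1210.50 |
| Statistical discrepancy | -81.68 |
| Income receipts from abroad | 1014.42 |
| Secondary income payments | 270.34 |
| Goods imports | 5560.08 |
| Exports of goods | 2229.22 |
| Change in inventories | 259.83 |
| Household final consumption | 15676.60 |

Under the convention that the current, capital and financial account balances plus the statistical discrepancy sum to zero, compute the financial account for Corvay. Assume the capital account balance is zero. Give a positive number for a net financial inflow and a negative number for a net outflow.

Goods balance = 2229.22 - 5560.08 = -3330.86
Services balance = 791.16 - 2170.22 = -1379.06
Trade balance (goods + services) = -3330.86 + (-1379.06) = -4709.92
Net primary income = 1014.42 - 1210.50 = -196.08
Net secondary income = 444.00 - 270.34 = 173.66
Current account = -4709.92 + (-196.08) + 173.66 = -4732.34
Financial account = -(-4732.34 + (-81.68)) = 4814.02

4814.02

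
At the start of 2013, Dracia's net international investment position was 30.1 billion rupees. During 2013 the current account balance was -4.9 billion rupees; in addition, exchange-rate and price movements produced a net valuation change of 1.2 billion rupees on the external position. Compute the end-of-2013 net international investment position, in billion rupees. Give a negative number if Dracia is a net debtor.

Change in NIIP = current account + net valuation change = -4.9 + 1.2 = -3.7
End-of-year NIIP = 30.1 + (-3.7) = 26.4

26.4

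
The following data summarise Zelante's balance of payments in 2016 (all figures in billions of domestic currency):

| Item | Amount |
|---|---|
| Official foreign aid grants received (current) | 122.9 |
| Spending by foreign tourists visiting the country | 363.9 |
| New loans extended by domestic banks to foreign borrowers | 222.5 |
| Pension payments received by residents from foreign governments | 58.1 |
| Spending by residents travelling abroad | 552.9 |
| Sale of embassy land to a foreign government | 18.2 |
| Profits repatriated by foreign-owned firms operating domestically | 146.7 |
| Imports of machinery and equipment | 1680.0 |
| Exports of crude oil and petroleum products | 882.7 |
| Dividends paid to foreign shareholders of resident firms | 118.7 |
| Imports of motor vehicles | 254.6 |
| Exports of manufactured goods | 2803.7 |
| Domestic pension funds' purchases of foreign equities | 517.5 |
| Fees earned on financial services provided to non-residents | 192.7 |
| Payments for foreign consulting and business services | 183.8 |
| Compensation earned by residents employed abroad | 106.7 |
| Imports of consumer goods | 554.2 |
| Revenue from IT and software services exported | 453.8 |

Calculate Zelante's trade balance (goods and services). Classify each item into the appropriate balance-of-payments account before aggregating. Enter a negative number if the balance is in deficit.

Goods: 882.7 - 254.6 - 1680.0 + 2803.7 - 554.2 = 1197.6
Services: 453.8 - 183.8 + 192.7 - 552.9 + 363.9 = 273.7
Trade balance = 1197.6 + 273.7 = 1471.3
(Excluded from the trade balance — secondary income: official foreign aid grants received (current) 122.9, pension payments received by residents from foreign governments 58.1; financial account: new loans extended by domestic banks to foreign borrowers 222.5, domestic pension funds' purchases of foreign equities 517.5; capital account: sale of embassy land to a foreign government 18.2; primary income: profits repatriated by foreign-owned firms operating domestically 146.7, dividends paid to foreign shareholders of resident firms 118.7, compensation earned by residents employed abroad 106.7.)

1471.3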